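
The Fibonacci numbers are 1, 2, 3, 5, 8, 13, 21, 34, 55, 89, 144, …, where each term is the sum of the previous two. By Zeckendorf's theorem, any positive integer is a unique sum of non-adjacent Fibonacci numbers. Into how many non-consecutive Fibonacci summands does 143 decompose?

Greedy algorithm:
89 ≤ 143 < 144, so take 89; remainder 54
34 ≤ 54 < 55, so take 34; remainder 20
13 ≤ 20 < 21, so take 13; remainder 7
5 ≤ 7 < 8, so take 5; remainder 2
2 ≤ 2 < 3, so take 2; remainder 0
143 = 89 + 34 + 13 + 5 + 2, which has 5 terms.

5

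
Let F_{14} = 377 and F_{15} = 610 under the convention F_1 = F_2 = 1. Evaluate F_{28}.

By the doubling identity F_{2k} = F_k(2F_{k+1} − F_k): F_{28} = 377·(2·610 − 377) = 377·843 = 317811.

317811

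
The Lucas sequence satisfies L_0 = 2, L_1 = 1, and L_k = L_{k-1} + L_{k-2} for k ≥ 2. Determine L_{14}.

Iterating the recurrence up to L_{10} = 123 and L_{9} = 76:
L_{11} = L_{10} + L_{9} = 123 + 76 = 199
L_{12} = L_{11} + L_{10} = 199 + 123 = 322
L_{13} = L_{12} + L_{11} = 322 + 199 = 521
L_{14} = L_{13} + L_{12} = 521 + 322 = 843

843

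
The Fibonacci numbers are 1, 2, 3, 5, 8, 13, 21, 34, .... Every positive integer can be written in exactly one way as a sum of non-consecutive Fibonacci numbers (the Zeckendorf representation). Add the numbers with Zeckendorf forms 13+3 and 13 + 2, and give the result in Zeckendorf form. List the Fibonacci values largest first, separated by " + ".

The two numbers are 16 and 15, so their sum is 31.
31: greatest Fibonacci not exceeding it is 21, leaving 10
10: greatest Fibonacci not exceeding it is 8, leaving 2
2: greatest Fibonacci not exceeding it is 2, leaving 0

21 + 8 + 2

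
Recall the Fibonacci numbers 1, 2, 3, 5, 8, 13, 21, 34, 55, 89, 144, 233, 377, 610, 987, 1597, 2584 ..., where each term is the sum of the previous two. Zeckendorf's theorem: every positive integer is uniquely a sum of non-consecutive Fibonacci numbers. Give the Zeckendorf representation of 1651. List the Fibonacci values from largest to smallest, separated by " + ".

Greedily peel off the largest Fibonacci term at each step:
subtract 1597 from 1651: 54 remains
subtract 34 from 54: 20 remains
subtract 13 from 20: 7 remains
subtract 5 from 7: 2 remains
subtract 2 from 2: 0 remains
So 1651 = 1597 + 34 + 13 + 5 + 2, with no two terms consecutive in the sequence.

1597 + 34 + 13 + 5 + 2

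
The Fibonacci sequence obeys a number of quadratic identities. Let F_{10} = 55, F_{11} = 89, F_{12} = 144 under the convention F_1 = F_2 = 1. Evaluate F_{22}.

17711

By the addition formula F_{m+n} = F_m F_{n+1} + F_{m−1} F_n with m=12, n=10: F_{22} = 144·89 + 89·55 = 12816 + 4895 = 17711.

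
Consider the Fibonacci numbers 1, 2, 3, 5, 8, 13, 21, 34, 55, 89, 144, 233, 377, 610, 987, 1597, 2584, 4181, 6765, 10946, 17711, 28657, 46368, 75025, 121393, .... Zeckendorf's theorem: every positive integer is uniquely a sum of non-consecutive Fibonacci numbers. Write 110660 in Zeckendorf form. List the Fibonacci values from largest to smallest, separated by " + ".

Greedily peel off the largest Fibonacci term at each step:
take 75025 (≤ 110660); 110660 − 75025 = 35635
take 28657 (≤ 35635); 35635 − 28657 = 6978
take 6765 (≤ 6978); 6978 − 6765 = 213
take 144 (≤ 213); 213 − 144 = 69
take 55 (≤ 69); 69 − 55 = 14
take 13 (≤ 14); 14 − 13 = 1
take 1 (≤ 1); 1 − 1 = 0
So 110660 = 75025 + 28657 + 6765 + 144 + 55 + 13 + 1, with no two terms consecutive in the sequence.

75025 + 28657 + 6765 + 144 + 55 + 13 + 1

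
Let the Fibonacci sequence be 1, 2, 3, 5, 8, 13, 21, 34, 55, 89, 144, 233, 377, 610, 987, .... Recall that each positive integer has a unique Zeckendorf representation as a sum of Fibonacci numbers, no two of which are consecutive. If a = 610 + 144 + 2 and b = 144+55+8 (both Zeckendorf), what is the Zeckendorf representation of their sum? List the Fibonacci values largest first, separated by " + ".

The two numbers are 756 and 207, so their sum is 963.
Repeatedly subtract the largest Fibonacci number that fits:
610 ≤ 963 < 987, so take 610; remainder 353
233 ≤ 353 < 377, so take 233; remainder 120
89 ≤ 120 < 144, so take 89; remainder 31
21 ≤ 31 < 34, so take 21; remainder 10
8 ≤ 10 < 13, so take 8; remainder 2
2 ≤ 2 < 3, so take 2; remainder 0

610 + 233 + 89 + 21 + 8 + 2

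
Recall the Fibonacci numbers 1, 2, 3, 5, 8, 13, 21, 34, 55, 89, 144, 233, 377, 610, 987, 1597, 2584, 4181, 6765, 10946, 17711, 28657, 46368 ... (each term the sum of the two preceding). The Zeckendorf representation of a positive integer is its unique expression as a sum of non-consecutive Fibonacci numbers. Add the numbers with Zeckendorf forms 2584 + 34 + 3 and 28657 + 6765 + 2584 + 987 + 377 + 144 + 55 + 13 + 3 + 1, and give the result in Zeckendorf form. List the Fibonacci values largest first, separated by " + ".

28657 + 10946 + 2584 + 13 + 5 + 2

The two numbers are 2621 and 39586, so their sum is 42207.
subtract 28657 from 42207: 13550 remains
subtract 10946 from 13550: 2604 remains
subtract 2584 from 2604: 20 remains
subtract 13 from 20: 7 remains
subtract 5 from 7: 2 remains
subtract 2 from 2: 0 remains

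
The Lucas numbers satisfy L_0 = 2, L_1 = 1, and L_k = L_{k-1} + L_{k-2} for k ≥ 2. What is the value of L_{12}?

Iterating the recurrence up to L_{6} = 18 and L_{5} = 11:
L_{7} = L_{6} + L_{5} = 18 + 11 = 29
L_{8} = L_{7} + L_{6} = 29 + 18 = 47
L_{9} = L_{8} + L_{7} = 47 + 29 = 76
L_{10} = L_{9} + L_{8} = 76 + 47 = 123
L_{11} = L_{10} + L_{9} = 123 + 76 = 199
L_{12} = L_{11} + L_{10} = 199 + 123 = 322

322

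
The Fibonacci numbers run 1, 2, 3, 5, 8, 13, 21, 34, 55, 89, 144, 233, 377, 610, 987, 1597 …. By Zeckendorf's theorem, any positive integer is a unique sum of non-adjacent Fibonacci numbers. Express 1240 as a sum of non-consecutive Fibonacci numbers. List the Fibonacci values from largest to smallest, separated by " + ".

Repeatedly subtract the largest Fibonacci number that fits:
987 ≤ 1240 < 1597, so take 987; remainder 253
233 ≤ 253 < 377, so take 233; remainder 20
13 ≤ 20 < 21, so take 13; remainder 7
5 ≤ 7 < 8, so take 5; remainder 2
2 ≤ 2 < 3, so take 2; remainder 0
So 1240 = 987 + 233 + 13 + 5 + 2, with no two terms consecutive in the sequence.

987 + 233 + 13 + 5 + 2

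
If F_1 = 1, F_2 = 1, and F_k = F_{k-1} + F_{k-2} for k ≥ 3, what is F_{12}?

Iterating the recurrence up to F_{5} = 5 and F_{4} = 3:
F_{6} = F_{5} + F_{4} = 5 + 3 = 8
F_{7} = F_{6} + F_{5} = 8 + 5 = 13
F_{8} = F_{7} + F_{6} = 13 + 8 = 21
F_{9} = F_{8} + F_{7} = 21 + 13 = 34
F_{10} = F_{9} + F_{8} = 34 + 21 = 55
F_{11} = F_{10} + F_{9} = 55 + 34 = 89
F_{12} = F_{11} + F_{10} = 89 + 55 = 144

144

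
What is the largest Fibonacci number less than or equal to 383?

377 ≤ 383 < 610, so the largest Fibonacci number not exceeding 383 is 377.

377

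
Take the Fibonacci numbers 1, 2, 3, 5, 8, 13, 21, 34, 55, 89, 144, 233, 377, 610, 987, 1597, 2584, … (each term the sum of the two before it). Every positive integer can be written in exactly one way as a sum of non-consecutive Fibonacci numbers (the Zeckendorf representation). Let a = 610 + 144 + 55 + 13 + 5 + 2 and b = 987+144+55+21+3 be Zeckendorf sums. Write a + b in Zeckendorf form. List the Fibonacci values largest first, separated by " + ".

1597 + 377 + 55 + 8 + 2

The two numbers are 829 and 1210, so their sum is 2039.
2039 − 1597 = 442
442 − 377 = 65
65 − 55 = 10
10 − 8 = 2
2 − 2 = 0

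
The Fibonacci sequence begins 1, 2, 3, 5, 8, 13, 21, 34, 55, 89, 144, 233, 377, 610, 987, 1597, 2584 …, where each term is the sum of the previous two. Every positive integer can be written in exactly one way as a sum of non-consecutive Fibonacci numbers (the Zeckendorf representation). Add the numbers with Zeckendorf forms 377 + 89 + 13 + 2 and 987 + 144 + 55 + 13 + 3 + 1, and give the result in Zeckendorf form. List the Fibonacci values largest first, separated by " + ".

1597 + 55 + 21 + 8 + 3

The two numbers are 481 and 1203, so their sum is 1684.
Greedy algorithm:
1597 ≤ 1684 < 2584, so take 1597; remainder 87
55 ≤ 87 < 89, so take 55; remainder 32
21 ≤ 32 < 34, so take 21; remainder 11
8 ≤ 11 < 13, so take 8; remainder 3
3 ≤ 3 < 5, so take 3; remainder 0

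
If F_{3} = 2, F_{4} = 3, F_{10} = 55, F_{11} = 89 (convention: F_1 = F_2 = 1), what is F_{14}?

By the addition formula F_{m+n} = F_m F_{n+1} + F_{m−1} F_n with m=4, n=10: F_{14} = 3·89 + 2·55 = 267 + 110 = 377.

377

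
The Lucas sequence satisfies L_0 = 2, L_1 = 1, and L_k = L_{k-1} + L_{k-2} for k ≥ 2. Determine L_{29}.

1149851

Iterating the recurrence up to L_{24} = 103682 and L_{23} = 64079:
L_{25} = L_{24} + L_{23} = 103682 + 64079 = 167761
L_{26} = L_{25} + L_{24} = 167761 + 103682 = 271443
L_{27} = L_{26} + L_{25} = 271443 + 167761 = 439204
L_{28} = L_{27} + L_{26} = 439204 + 271443 = 710647
L_{29} = L_{28} + L_{27} = 710647 + 439204 = 1149851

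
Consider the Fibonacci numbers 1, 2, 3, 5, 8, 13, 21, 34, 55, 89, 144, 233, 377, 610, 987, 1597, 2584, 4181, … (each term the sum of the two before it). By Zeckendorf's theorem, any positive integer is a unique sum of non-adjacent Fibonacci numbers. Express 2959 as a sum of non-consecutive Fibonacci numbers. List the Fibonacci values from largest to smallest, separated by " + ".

Greedy algorithm:
2584 ≤ 2959 < 4181, so take 2584; remainder 375
233 ≤ 375 < 377, so take 233; remainder 142
89 ≤ 142 < 144, so take 89; remainder 53
34 ≤ 53 < 55, so take 34; remainder 19
13 ≤ 19 < 21, so take 13; remainder 6
5 ≤ 6 < 8, so take 5; remainder 1
1 ≤ 1 < 2, so take 1; remainder 0
So 2959 = 2584 + 233 + 89 + 34 + 13 + 5 + 1, with no two terms consecutive in the sequence.

2584 + 233 + 89 + 34 + 13 + 5 + 1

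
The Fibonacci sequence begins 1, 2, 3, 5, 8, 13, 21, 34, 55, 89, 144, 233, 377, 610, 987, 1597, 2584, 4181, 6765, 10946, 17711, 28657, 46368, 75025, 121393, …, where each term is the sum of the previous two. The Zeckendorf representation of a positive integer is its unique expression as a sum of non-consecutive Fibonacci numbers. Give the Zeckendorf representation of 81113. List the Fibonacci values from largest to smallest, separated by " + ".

subtract 75025 from 81113: 6088 remains
subtract 4181 from 6088: 1907 remains
subtract 1597 from 1907: 310 remains
subtract 233 from 310: 77 remains
subtract 55 from 77: 22 remains
subtract 21 from 22: 1 remains
subtract 1 from 1: 0 remains
So 81113 = 75025 + 4181 + 1597 + 233 + 55 + 21 + 1, with no two terms consecutive in the sequence.

75025 + 4181 + 1597 + 233 + 55 + 21 + 1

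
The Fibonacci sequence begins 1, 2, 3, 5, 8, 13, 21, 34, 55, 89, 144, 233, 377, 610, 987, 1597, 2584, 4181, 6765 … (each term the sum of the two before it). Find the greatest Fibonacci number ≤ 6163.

4181 ≤ 6163 < 6765, so the largest Fibonacci number not exceeding 6163 is 4181.

4181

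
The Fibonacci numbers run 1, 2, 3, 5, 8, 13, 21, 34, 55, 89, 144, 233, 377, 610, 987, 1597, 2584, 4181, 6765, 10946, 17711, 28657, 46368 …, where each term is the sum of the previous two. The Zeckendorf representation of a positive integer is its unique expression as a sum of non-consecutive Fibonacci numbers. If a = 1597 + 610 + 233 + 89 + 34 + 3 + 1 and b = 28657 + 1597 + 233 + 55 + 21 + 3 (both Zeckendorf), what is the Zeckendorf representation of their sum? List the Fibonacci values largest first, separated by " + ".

28657 + 4181 + 233 + 55 + 5 + 2

The two numbers are 2567 and 30566, so their sum is 33133.
Greedy algorithm:
take 28657 (≤ 33133); 33133 − 28657 = 4476
take 4181 (≤ 4476); 4476 − 4181 = 295
take 233 (≤ 295); 295 − 233 = 62
take 55 (≤ 62); 62 − 55 = 7
take 5 (≤ 7); 7 − 5 = 2
take 2 (≤ 2); 2 − 2 = 0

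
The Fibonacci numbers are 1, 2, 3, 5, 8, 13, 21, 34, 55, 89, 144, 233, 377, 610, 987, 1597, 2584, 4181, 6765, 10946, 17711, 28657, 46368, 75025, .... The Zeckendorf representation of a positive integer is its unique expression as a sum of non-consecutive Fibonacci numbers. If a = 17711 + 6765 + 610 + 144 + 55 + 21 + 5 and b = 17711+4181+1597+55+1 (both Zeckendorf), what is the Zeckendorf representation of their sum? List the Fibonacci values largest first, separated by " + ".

46368 + 1597 + 610 + 233 + 34 + 13 + 1

The two numbers are 25311 and 23545, so their sum is 48856.
48856 − 46368 = 2488
2488 − 1597 = 891
891 − 610 = 281
281 − 233 = 48
48 − 34 = 14
14 − 13 = 1
1 − 1 = 0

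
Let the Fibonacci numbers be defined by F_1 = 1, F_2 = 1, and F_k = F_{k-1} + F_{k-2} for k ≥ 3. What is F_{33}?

3524578

Iterating the recurrence up to F_{26} = 121393 and F_{25} = 75025:
F_{27} = F_{26} + F_{25} = 121393 + 75025 = 196418
F_{28} = F_{27} + F_{26} = 196418 + 121393 = 317811
F_{29} = F_{28} + F_{27} = 317811 + 196418 = 514229
F_{30} = F_{29} + F_{28} = 514229 + 317811 = 832040
F_{31} = F_{30} + F_{29} = 832040 + 514229 = 1346269
F_{32} = F_{31} + F_{30} = 1346269 + 832040 = 2178309
F_{33} = F_{32} + F_{31} = 2178309 + 1346269 = 3524578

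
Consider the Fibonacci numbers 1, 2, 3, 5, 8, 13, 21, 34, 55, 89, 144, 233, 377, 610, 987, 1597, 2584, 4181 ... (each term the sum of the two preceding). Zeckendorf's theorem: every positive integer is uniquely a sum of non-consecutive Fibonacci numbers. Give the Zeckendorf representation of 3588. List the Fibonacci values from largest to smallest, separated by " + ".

largest Fibonacci ≤ 3588 is 2584; 3588 − 2584 = 1004
largest Fibonacci ≤ 1004 is 987; 1004 − 987 = 17
largest Fibonacci ≤ 17 is 13; 17 − 13 = 4
largest Fibonacci ≤ 4 is 3; 4 − 3 = 1
largest Fibonacci ≤ 1 is 1; 1 − 1 = 0
So 3588 = 2584 + 987 + 13 + 3 + 1, with no two terms consecutive in the sequence.

2584 + 987 + 13 + 3 + 1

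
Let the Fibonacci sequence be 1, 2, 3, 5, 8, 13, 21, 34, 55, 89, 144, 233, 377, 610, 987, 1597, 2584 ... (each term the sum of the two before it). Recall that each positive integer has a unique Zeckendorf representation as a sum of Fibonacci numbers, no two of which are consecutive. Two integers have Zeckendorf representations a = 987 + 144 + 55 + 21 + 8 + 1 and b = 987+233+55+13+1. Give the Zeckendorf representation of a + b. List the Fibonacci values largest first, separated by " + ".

The two numbers are 1216 and 1289, so their sum is 2505.
2505 − 1597 = 908
908 − 610 = 298
298 − 233 = 65
65 − 55 = 10
10 − 8 = 2
2 − 2 = 0

1597 + 610 + 233 + 55 + 8 + 2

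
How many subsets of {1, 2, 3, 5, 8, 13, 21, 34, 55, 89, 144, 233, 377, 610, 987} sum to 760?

16

Starting from the Zeckendorf form and repeatedly splitting a term F_k into F_{k−1} + F_{k−2} (when neither is already used) reaches every representation.
760 = 610+144+5+1 = 610+144+3+2+1 = 610+89+55+5+1 = 377+233+144+5+1 = 610+89+55+3+2+1 = … (11 more), for 16 in all.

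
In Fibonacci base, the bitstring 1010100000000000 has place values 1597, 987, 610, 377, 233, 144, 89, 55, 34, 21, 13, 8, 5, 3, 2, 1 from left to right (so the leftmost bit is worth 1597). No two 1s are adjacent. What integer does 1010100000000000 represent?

Summing the place values of the 1 bits: 1597 + 610 + 233 = 2440.

2440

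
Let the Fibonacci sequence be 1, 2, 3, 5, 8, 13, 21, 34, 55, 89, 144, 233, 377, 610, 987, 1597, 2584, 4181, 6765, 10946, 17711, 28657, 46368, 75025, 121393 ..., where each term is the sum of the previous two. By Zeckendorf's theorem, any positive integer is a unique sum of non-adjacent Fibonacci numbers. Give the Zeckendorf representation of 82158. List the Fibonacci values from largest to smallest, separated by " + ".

75025 + 6765 + 233 + 89 + 34 + 8 + 3 + 1

Repeatedly subtract the largest Fibonacci number that fits:
take 75025 (≤ 82158); 82158 − 75025 = 7133
take 6765 (≤ 7133); 7133 − 6765 = 368
take 233 (≤ 368); 368 − 233 = 135
take 89 (≤ 135); 135 − 89 = 46
take 34 (≤ 46); 46 − 34 = 12
take 8 (≤ 12); 12 − 8 = 4
take 3 (≤ 4); 4 − 3 = 1
take 1 (≤ 1); 1 − 1 = 0
So 82158 = 75025 + 6765 + 233 + 89 + 34 + 8 + 3 + 1, with no two terms consecutive in the sequence.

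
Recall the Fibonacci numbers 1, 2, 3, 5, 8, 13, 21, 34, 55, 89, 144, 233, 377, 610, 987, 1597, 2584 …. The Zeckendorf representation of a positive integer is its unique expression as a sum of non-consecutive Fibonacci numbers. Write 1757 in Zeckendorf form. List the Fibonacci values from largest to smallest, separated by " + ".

1597 + 144 + 13 + 3

Greedy algorithm:
take 1597 (≤ 1757); 1757 − 1597 = 160
take 144 (≤ 160); 160 − 144 = 16
take 13 (≤ 16); 16 − 13 = 3
take 3 (≤ 3); 3 − 3 = 0
So 1757 = 1597 + 144 + 13 + 3, with no two terms consecutive in the sequence.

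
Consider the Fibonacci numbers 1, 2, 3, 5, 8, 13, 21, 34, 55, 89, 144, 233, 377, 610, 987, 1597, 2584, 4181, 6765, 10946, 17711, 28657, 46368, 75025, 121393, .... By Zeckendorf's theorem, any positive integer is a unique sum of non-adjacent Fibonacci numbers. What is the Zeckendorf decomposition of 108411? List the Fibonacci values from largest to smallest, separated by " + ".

Repeatedly subtract the largest Fibonacci number that fits:
subtract 75025 from 108411: 33386 remains
subtract 28657 from 33386: 4729 remains
subtract 4181 from 4729: 548 remains
subtract 377 from 548: 171 remains
subtract 144 from 171: 27 remains
subtract 21 from 27: 6 remains
subtract 5 from 6: 1 remains
subtract 1 from 1: 0 remains
So 108411 = 75025 + 28657 + 4181 + 377 + 144 + 21 + 5 + 1, with no two terms consecutive in the sequence.

75025 + 28657 + 4181 + 377 + 144 + 21 + 5 + 1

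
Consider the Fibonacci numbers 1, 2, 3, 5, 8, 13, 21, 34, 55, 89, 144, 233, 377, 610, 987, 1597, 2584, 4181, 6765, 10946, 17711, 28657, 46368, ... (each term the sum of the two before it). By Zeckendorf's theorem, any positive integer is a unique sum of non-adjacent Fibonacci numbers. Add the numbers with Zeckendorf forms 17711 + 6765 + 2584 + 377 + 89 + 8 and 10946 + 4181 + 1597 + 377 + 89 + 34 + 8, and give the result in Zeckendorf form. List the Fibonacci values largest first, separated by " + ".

The two numbers are 27534 and 17232, so their sum is 44766.
Repeatedly subtract the largest Fibonacci number that fits:
largest Fibonacci ≤ 44766 is 28657; 44766 − 28657 = 16109
largest Fibonacci ≤ 16109 is 10946; 16109 − 10946 = 5163
largest Fibonacci ≤ 5163 is 4181; 5163 − 4181 = 982
largest Fibonacci ≤ 982 is 610; 982 − 610 = 372
largest Fibonacci ≤ 372 is 233; 372 − 233 = 139
largest Fibonacci ≤ 139 is 89; 139 − 89 = 50
largest Fibonacci ≤ 50 is 34; 50 − 34 = 16
largest Fibonacci ≤ 16 is 13; 16 − 13 = 3
largest Fibonacci ≤ 3 is 3; 3 − 3 = 0

28657 + 10946 + 4181 + 610 + 233 + 89 + 34 + 13 + 3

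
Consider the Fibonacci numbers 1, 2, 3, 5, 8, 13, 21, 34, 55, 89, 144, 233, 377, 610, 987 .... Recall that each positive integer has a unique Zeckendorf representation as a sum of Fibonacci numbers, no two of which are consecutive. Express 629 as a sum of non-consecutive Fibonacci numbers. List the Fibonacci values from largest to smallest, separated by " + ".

Repeatedly subtract the largest Fibonacci number that fits:
629 − 610 = 19
19 − 13 = 6
6 − 5 = 1
1 − 1 = 0
So 629 = 610 + 13 + 5 + 1, with no two terms consecutive in the sequence.

610 + 13 + 5 + 1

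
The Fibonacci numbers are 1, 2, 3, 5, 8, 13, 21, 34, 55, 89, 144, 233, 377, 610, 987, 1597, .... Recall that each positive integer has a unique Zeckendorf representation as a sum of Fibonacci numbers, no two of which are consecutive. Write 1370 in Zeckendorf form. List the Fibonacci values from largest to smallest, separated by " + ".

subtract 987 from 1370: 383 remains
subtract 377 from 383: 6 remains
subtract 5 from 6: 1 remains
subtract 1 from 1: 0 remains
So 1370 = 987 + 377 + 5 + 1, with no two terms consecutive in the sequence.

987 + 377 + 5 + 1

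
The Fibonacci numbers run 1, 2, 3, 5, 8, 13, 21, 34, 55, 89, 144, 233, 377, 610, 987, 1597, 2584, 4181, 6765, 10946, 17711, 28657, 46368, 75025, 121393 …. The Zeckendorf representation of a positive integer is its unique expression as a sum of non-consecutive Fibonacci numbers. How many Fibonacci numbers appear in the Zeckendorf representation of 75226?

Repeatedly subtract the largest Fibonacci number that fits:
75025 ≤ 75226 < 121393, so take 75025; remainder 201
144 ≤ 201 < 233, so take 144; remainder 57
55 ≤ 57 < 89, so take 55; remainder 2
2 ≤ 2 < 3, so take 2; remainder 0
75226 = 75025 + 144 + 55 + 2, which has 4 terms.

4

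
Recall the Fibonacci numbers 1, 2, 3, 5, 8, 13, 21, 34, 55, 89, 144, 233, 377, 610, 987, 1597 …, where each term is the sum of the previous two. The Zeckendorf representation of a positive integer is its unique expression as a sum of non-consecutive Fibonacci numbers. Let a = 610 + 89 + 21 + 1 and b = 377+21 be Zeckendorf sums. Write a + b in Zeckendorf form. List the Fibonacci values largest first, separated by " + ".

The two numbers are 721 and 398, so their sum is 1119.
Greedily peel off the largest Fibonacci term at each step:
1119 − 987 = 132
132 − 89 = 43
43 − 34 = 9
9 − 8 = 1
1 − 1 = 0

987 + 89 + 34 + 8 + 1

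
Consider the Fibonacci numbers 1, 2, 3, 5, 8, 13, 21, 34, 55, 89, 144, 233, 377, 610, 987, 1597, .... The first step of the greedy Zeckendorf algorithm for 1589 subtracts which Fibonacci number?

987 ≤ 1589 < 1597, so the largest Fibonacci number not exceeding 1589 is 987.

987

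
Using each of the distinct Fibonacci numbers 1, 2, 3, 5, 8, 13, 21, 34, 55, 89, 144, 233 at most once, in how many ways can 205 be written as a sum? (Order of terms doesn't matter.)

10

Starting from the Zeckendorf form and repeatedly splitting a term F_k into F_{k−1} + F_{k−2} (when neither is already used) reaches every representation.
205 = 144+55+5+1 = 144+55+3+2+1 = 144+34+21+5+1 = … (7 more), for 10 in all.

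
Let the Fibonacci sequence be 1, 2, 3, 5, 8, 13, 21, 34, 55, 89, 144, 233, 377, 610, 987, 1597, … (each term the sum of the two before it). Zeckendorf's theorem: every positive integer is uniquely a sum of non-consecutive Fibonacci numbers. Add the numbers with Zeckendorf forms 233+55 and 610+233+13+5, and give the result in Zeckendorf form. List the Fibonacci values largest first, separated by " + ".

987 + 144 + 13 + 5

The two numbers are 288 and 861, so their sum is 1149.
Greedily peel off the largest Fibonacci term at each step:
take 987 (≤ 1149); 1149 − 987 = 162
take 144 (≤ 162); 162 − 144 = 18
take 13 (≤ 18); 18 − 13 = 5
take 5 (≤ 5); 5 − 5 = 0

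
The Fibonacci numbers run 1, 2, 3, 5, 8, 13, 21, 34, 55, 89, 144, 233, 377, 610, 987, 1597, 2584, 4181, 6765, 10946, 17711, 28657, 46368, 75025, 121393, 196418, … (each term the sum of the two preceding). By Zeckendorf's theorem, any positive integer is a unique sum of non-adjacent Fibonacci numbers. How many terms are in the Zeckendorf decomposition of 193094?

Greedily peel off the largest Fibonacci term at each step:
193094: greatest Fibonacci not exceeding it is 121393, leaving 71701
71701: greatest Fibonacci not exceeding it is 46368, leaving 25333
25333: greatest Fibonacci not exceeding it is 17711, leaving 7622
7622: greatest Fibonacci not exceeding it is 6765, leaving 857
857: greatest Fibonacci not exceeding it is 610, leaving 247
247: greatest Fibonacci not exceeding it is 233, leaving 14
14: greatest Fibonacci not exceeding it is 13, leaving 1
1: greatest Fibonacci not exceeding it is 1, leaving 0
193094 = 121393 + 46368 + 17711 + 6765 + 610 + 233 + 13 + 1, which has 8 terms.

8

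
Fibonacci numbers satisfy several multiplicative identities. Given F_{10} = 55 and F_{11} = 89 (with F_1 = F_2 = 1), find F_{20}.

6765

By the doubling identity F_{2k} = F_k(2F_{k+1} − F_k): F_{20} = 55·(2·89 − 55) = 55·123 = 6765.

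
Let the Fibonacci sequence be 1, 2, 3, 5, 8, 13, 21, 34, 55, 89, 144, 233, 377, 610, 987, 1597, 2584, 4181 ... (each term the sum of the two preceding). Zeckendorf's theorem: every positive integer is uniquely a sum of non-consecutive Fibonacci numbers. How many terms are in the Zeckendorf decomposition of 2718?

5

2718 − 2584 = 134
134 − 89 = 45
45 − 34 = 11
11 − 8 = 3
3 − 3 = 0
2718 = 2584 + 89 + 34 + 8 + 3, which has 5 terms.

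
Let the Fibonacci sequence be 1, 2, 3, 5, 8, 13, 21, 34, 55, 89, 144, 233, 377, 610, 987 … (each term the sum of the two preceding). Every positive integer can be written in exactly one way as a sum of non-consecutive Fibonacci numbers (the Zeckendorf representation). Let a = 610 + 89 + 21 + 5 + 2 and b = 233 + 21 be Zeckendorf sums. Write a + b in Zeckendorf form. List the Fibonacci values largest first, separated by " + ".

The two numbers are 727 and 254, so their sum is 981.
Repeatedly subtract the largest Fibonacci number that fits:
981 − 610 = 371
371 − 233 = 138
138 − 89 = 49
49 − 34 = 15
15 − 13 = 2
2 − 2 = 0

610 + 233 + 89 + 34 + 13 + 2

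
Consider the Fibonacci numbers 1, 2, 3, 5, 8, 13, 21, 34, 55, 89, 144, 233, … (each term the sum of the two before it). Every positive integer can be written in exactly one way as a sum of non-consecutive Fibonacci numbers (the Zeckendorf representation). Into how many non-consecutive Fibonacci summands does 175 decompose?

4

144 ≤ 175 < 233, so take 144; remainder 31
21 ≤ 31 < 34, so take 21; remainder 10
8 ≤ 10 < 13, so take 8; remainder 2
2 ≤ 2 < 3, so take 2; remainder 0
175 = 144 + 21 + 8 + 2, which has 4 terms.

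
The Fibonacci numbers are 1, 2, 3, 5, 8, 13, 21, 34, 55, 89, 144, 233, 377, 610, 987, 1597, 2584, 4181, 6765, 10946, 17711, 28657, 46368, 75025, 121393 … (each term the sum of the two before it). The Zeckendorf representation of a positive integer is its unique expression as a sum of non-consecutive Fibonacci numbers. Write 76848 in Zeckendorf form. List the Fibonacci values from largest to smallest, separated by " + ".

75025 + 1597 + 144 + 55 + 21 + 5 + 1

Repeatedly subtract the largest Fibonacci number that fits:
75025 ≤ 76848 < 121393, so take 75025; remainder 1823
1597 ≤ 1823 < 2584, so take 1597; remainder 226
144 ≤ 226 < 233, so take 144; remainder 82
55 ≤ 82 < 89, so take 55; remainder 27
21 ≤ 27 < 34, so take 21; remainder 6
5 ≤ 6 < 8, so take 5; remainder 1
1 ≤ 1 < 2, so take 1; remainder 0
So 76848 = 75025 + 1597 + 144 + 55 + 21 + 5 + 1, with no two terms consecutive in the sequence.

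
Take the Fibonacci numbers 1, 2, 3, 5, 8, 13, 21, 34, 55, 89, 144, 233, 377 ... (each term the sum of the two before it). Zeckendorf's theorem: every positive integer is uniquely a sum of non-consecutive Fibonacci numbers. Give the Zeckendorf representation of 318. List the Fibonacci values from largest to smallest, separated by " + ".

233 + 55 + 21 + 8 + 1

Greedily peel off the largest Fibonacci term at each step:
take 233 (≤ 318); 318 − 233 = 85
take 55 (≤ 85); 85 − 55 = 30
take 21 (≤ 30); 30 − 21 = 9
take 8 (≤ 9); 9 − 8 = 1
take 1 (≤ 1); 1 − 1 = 0
So 318 = 233 + 55 + 21 + 8 + 1, with no two terms consecutive in the sequence.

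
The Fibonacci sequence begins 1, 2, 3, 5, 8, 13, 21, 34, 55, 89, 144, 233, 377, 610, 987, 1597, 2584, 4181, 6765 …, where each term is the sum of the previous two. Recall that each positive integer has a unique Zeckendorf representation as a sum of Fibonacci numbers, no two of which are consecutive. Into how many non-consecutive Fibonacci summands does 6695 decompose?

subtract 4181 from 6695: 2514 remains
subtract 1597 from 2514: 917 remains
subtract 610 from 917: 307 remains
subtract 233 from 307: 74 remains
subtract 55 from 74: 19 remains
subtract 13 from 19: 6 remains
subtract 5 from 6: 1 remains
subtract 1 from 1: 0 remains
6695 = 4181 + 1597 + 610 + 233 + 55 + 13 + 5 + 1, which has 8 terms.

8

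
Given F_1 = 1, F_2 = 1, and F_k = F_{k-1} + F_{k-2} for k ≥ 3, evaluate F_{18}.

2584

Iterating the recurrence up to F_{12} = 144 and F_{11} = 89:
F_{13} = F_{12} + F_{11} = 144 + 89 = 233
F_{14} = F_{13} + F_{12} = 233 + 144 = 377
F_{15} = F_{14} + F_{13} = 377 + 233 = 610
F_{16} = F_{15} + F_{14} = 610 + 377 = 987
F_{17} = F_{16} + F_{15} = 987 + 610 = 1597
F_{18} = F_{17} + F_{16} = 1597 + 987 = 2584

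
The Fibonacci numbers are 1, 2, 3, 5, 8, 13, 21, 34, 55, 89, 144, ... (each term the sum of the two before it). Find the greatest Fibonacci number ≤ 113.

89 ≤ 113 < 144, so the largest Fibonacci number not exceeding 113 is 89.

89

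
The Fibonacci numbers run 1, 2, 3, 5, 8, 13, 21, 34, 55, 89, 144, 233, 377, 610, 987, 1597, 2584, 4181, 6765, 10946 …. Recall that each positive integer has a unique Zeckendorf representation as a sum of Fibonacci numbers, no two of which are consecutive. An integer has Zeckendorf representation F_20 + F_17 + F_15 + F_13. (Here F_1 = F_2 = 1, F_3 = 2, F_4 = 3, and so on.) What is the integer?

F_20 + F_17 + F_15 + F_13 = 6765 + 1597 + 610 + 233 = 9205.

9205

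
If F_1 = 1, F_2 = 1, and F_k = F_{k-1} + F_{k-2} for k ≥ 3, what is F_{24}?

46368

Iterating the recurrence up to F_{16} = 987 and F_{15} = 610:
F_{17} = F_{16} + F_{15} = 987 + 610 = 1597
F_{18} = F_{17} + F_{16} = 1597 + 987 = 2584
F_{19} = F_{18} + F_{17} = 2584 + 1597 = 4181
F_{20} = F_{19} + F_{18} = 4181 + 2584 = 6765
F_{21} = F_{20} + F_{19} = 6765 + 4181 = 10946
F_{22} = F_{21} + F_{20} = 10946 + 6765 = 17711
F_{23} = F_{22} + F_{21} = 17711 + 10946 = 28657
F_{24} = F_{23} + F_{22} = 28657 + 17711 = 46368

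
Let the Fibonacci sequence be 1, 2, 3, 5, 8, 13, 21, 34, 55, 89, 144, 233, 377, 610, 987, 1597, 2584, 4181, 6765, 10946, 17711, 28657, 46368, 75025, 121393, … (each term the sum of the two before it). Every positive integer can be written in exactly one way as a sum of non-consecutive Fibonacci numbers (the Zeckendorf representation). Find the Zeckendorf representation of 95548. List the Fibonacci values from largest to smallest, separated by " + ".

Greedily peel off the largest Fibonacci term at each step:
95548: greatest Fibonacci not exceeding it is 75025, leaving 20523
20523: greatest Fibonacci not exceeding it is 17711, leaving 2812
2812: greatest Fibonacci not exceeding it is 2584, leaving 228
228: greatest Fibonacci not exceeding it is 144, leaving 84
84: greatest Fibonacci not exceeding it is 55, leaving 29
29: greatest Fibonacci not exceeding it is 21, leaving 8
8: greatest Fibonacci not exceeding it is 8, leaving 0
So 95548 = 75025 + 17711 + 2584 + 144 + 55 + 21 + 8, with no two terms consecutive in the sequence.

75025 + 17711 + 2584 + 144 + 55 + 21 + 8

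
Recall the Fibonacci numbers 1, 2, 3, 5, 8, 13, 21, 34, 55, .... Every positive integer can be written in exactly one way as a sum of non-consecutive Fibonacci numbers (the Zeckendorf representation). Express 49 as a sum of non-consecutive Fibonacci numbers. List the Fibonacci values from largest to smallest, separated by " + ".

34 + 13 + 2

largest Fibonacci ≤ 49 is 34; 49 − 34 = 15
largest Fibonacci ≤ 15 is 13; 15 − 13 = 2
largest Fibonacci ≤ 2 is 2; 2 − 2 = 0
So 49 = 34 + 13 + 2, with no two terms consecutive in the sequence.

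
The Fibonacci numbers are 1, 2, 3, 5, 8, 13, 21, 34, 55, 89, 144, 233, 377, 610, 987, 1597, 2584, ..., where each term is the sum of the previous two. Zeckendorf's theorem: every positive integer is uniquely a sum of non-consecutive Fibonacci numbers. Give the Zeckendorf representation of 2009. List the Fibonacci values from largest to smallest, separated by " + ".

1597 + 377 + 34 + 1

1597 ≤ 2009 < 2584, so take 1597; remainder 412
377 ≤ 412 < 610, so take 377; remainder 35
34 ≤ 35 < 55, so take 34; remainder 1
1 ≤ 1 < 2, so take 1; remainder 0
So 2009 = 1597 + 377 + 34 + 1, with no two terms consecutive in the sequence.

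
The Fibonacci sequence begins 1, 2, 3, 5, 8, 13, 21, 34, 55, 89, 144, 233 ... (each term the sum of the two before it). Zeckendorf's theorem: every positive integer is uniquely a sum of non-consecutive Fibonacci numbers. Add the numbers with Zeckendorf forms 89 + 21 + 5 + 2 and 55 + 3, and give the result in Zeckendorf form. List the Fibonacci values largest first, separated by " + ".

The two numbers are 117 and 58, so their sum is 175.
175: greatest Fibonacci not exceeding it is 144, leaving 31
31: greatest Fibonacci not exceeding it is 21, leaving 10
10: greatest Fibonacci not exceeding it is 8, leaving 2
2: greatest Fibonacci not exceeding it is 2, leaving 0

144 + 21 + 8 + 2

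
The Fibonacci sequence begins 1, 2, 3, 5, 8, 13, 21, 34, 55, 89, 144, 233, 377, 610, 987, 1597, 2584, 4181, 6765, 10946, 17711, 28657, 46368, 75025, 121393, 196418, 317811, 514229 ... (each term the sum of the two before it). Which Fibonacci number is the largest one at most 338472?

317811 ≤ 338472 < 514229, so the largest Fibonacci number not exceeding 338472 is 317811.

317811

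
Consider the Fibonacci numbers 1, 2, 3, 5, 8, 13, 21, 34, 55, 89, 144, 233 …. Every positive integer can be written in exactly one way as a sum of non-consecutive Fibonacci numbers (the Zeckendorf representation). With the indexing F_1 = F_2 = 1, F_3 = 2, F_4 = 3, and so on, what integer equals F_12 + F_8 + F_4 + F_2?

F_12 + F_8 + F_4 + F_2 = 144 + 21 + 3 + 1 = 169.

169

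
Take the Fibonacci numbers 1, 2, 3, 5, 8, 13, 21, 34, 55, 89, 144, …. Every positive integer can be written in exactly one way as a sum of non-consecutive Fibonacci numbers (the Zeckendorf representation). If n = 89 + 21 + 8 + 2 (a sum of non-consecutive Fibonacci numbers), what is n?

120

89 + 21 + 8 + 2 = 120.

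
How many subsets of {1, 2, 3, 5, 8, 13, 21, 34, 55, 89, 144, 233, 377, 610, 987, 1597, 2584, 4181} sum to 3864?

36

3864 = 2584+987+233+55+5 = 2584+987+233+55+3+2 = 2584+987+233+34+21+5 = 2584+987+144+89+55+5 = 2584+610+377+233+55+5 = … (31 more), for 36 in all.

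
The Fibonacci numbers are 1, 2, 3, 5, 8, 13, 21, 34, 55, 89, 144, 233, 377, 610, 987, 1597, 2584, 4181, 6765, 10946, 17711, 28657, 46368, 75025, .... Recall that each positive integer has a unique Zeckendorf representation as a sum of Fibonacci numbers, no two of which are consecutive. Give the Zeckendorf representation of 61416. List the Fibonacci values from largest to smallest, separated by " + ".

Repeatedly subtract the largest Fibonacci number that fits:
largest Fibonacci ≤ 61416 is 46368; 61416 − 46368 = 15048
largest Fibonacci ≤ 15048 is 10946; 15048 − 10946 = 4102
largest Fibonacci ≤ 4102 is 2584; 4102 − 2584 = 1518
largest Fibonacci ≤ 1518 is 987; 1518 − 987 = 531
largest Fibonacci ≤ 531 is 377; 531 − 377 = 154
largest Fibonacci ≤ 154 is 144; 154 − 144 = 10
largest Fibonacci ≤ 10 is 8; 10 − 8 = 2
largest Fibonacci ≤ 2 is 2; 2 − 2 = 0
So 61416 = 46368 + 10946 + 2584 + 987 + 377 + 144 + 8 + 2, with no two terms consecutive in the sequence.

46368 + 10946 + 2584 + 987 + 377 + 144 + 8 + 2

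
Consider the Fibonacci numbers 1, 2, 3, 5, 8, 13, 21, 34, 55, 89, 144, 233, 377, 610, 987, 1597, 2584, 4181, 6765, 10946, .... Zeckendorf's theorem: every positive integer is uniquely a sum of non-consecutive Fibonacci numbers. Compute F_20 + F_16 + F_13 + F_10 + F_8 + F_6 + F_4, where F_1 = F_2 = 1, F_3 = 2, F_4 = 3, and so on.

8072

F_20 + F_16 + F_13 + F_10 + F_8 + F_6 + F_4 = 6765 + 987 + 233 + 55 + 21 + 8 + 3 = 8072.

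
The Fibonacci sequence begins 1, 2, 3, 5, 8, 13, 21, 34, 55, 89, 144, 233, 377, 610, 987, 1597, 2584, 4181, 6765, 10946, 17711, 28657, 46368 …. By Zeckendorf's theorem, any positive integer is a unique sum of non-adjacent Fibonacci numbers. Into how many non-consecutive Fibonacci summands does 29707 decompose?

29707 − 28657 = 1050
1050 − 987 = 63
63 − 55 = 8
8 − 8 = 0
29707 = 28657 + 987 + 55 + 8, which has 4 terms.

4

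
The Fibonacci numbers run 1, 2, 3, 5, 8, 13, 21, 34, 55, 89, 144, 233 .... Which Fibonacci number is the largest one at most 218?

144

144 ≤ 218 < 233, so the largest Fibonacci number not exceeding 218 is 144.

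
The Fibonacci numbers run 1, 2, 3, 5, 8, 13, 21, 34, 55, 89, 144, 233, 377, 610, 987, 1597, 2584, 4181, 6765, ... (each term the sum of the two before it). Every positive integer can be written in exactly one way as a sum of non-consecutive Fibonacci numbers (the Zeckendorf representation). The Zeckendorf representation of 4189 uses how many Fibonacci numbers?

4181 ≤ 4189 < 6765, so take 4181; remainder 8
8 ≤ 8 < 13, so take 8; remainder 0
4189 = 4181 + 8, which has 2 terms.

2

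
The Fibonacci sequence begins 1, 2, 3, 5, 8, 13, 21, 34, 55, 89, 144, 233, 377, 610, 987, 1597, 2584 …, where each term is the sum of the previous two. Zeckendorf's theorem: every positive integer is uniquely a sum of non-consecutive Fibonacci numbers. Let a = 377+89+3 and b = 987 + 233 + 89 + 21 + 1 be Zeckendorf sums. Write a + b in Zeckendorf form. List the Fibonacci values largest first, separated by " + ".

1597 + 144 + 55 + 3 + 1

The two numbers are 469 and 1331, so their sum is 1800.
Repeatedly subtract the largest Fibonacci number that fits:
1800: greatest Fibonacci not exceeding it is 1597, leaving 203
203: greatest Fibonacci not exceeding it is 144, leaving 59
59: greatest Fibonacci not exceeding it is 55, leaving 4
4: greatest Fibonacci not exceeding it is 3, leaving 1
1: greatest Fibonacci not exceeding it is 1, leaving 0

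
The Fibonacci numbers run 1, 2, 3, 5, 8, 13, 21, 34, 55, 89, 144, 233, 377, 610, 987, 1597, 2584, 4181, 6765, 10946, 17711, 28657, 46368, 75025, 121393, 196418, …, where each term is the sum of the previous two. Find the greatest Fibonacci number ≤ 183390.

121393 ≤ 183390 < 196418, so the largest Fibonacci number not exceeding 183390 is 121393.

121393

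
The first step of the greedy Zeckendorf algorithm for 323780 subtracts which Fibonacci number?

317811 ≤ 323780 < 514229, so the largest Fibonacci number not exceeding 323780 is 317811.

317811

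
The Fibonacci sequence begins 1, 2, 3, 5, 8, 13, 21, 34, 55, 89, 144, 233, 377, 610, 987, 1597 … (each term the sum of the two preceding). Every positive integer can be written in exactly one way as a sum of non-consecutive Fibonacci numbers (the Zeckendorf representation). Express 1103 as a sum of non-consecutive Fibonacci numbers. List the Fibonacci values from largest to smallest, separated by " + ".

987 ≤ 1103 < 1597, so take 987; remainder 116
89 ≤ 116 < 144, so take 89; remainder 27
21 ≤ 27 < 34, so take 21; remainder 6
5 ≤ 6 < 8, so take 5; remainder 1
1 ≤ 1 < 2, so take 1; remainder 0
So 1103 = 987 + 89 + 21 + 5 + 1, with no two terms consecutive in the sequence.

987 + 89 + 21 + 5 + 1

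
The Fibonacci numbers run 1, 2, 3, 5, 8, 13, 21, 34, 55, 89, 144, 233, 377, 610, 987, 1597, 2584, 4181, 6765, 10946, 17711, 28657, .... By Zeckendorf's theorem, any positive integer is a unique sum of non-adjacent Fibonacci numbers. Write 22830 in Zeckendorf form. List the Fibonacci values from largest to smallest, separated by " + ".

17711 + 4181 + 610 + 233 + 89 + 5 + 1

17711 ≤ 22830 < 28657, so take 17711; remainder 5119
4181 ≤ 5119 < 6765, so take 4181; remainder 938
610 ≤ 938 < 987, so take 610; remainder 328
233 ≤ 328 < 377, so take 233; remainder 95
89 ≤ 95 < 144, so take 89; remainder 6
5 ≤ 6 < 8, so take 5; remainder 1
1 ≤ 1 < 2, so take 1; remainder 0
So 22830 = 17711 + 4181 + 610 + 233 + 89 + 5 + 1, with no two terms consecutive in the sequence.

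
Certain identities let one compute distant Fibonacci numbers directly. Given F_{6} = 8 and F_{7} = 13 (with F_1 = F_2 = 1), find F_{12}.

By the doubling identity F_{2k} = F_k(2F_{k+1} − F_k): F_{12} = 8·(2·13 − 8) = 8·18 = 144.

144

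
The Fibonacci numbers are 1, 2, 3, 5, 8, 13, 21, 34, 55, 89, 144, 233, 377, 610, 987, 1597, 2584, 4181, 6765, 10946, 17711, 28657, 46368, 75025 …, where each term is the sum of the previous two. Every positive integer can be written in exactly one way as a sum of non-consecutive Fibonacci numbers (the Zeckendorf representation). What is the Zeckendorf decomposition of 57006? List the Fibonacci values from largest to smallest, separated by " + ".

46368 + 6765 + 2584 + 987 + 233 + 55 + 13 + 1

Greedy algorithm:
subtract 46368 from 57006: 10638 remains
subtract 6765 from 10638: 3873 remains
subtract 2584 from 3873: 1289 remains
subtract 987 from 1289: 302 remains
subtract 233 from 302: 69 remains
subtract 55 from 69: 14 remains
subtract 13 from 14: 1 remains
subtract 1 from 1: 0 remains
So 57006 = 46368 + 6765 + 2584 + 987 + 233 + 55 + 13 + 1, with no two terms consecutive in the sequence.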